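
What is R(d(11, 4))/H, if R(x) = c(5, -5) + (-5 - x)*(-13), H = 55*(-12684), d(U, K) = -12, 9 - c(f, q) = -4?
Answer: 13/116270 ≈ 0.00011181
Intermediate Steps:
c(f, q) = 13 (c(f, q) = 9 - 1*(-4) = 9 + 4 = 13)
H = -697620
R(x) = 78 + 13*x (R(x) = 13 + (-5 - x)*(-13) = 13 + (65 + 13*x) = 78 + 13*x)
R(d(11, 4))/H = (78 + 13*(-12))/(-697620) = (78 - 156)*(-1/697620) = -78*(-1/697620) = 13/116270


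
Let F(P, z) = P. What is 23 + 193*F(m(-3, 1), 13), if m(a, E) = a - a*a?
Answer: -2293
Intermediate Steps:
m(a, E) = a - a²
23 + 193*F(m(-3, 1), 13) = 23 + 193*(-3*(1 - 1*(-3))) = 23 + 193*(-3*(1 + 3)) = 23 + 193*(-3*4) = 23 + 193*(-12) = 23 - 2316 = -2293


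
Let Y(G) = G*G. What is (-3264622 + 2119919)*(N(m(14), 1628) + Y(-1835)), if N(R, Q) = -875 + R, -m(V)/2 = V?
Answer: -3853438892366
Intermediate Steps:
Y(G) = G²
m(V) = -2*V
(-3264622 + 2119919)*(N(m(14), 1628) + Y(-1835)) = (-3264622 + 2119919)*((-875 - 2*14) + (-1835)²) = -1144703*((-875 - 28) + 3367225) = -1144703*(-903 + 3367225) = -1144703*3366322 = -3853438892366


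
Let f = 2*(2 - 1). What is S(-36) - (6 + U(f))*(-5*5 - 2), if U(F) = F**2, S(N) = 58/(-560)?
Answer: 75571/280 ≈ 269.90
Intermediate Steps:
f = 2 (f = 2*1 = 2)
S(N) = -29/280 (S(N) = 58*(-1/560) = -29/280)
S(-36) - (6 + U(f))*(-5*5 - 2) = -29/280 - (6 + 2**2)*(-5*5 - 2) = -29/280 - (6 + 4)*(-25 - 2) = -29/280 - 10*(-27) = -29/280 - 1*(-270) = -29/280 + 270 = 75571/280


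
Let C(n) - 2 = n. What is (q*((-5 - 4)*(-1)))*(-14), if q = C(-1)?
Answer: -126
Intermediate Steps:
C(n) = 2 + n
q = 1 (q = 2 - 1 = 1)
(q*((-5 - 4)*(-1)))*(-14) = (1*((-5 - 4)*(-1)))*(-14) = (1*(-9*(-1)))*(-14) = (1*9)*(-14) = 9*(-14) = -126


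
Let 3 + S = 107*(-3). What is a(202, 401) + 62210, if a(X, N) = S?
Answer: 61886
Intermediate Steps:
S = -324 (S = -3 + 107*(-3) = -3 - 321 = -324)
a(X, N) = -324
a(202, 401) + 62210 = -324 + 62210 = 61886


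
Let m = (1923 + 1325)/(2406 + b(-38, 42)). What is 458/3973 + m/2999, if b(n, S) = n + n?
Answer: 1606628582/13881006455 ≈ 0.11574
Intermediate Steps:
b(n, S) = 2*n
m = 1624/1165 (m = (1923 + 1325)/(2406 + 2*(-38)) = 3248/(2406 - 76) = 3248/2330 = 3248*(1/2330) = 1624/1165 ≈ 1.3940)
458/3973 + m/2999 = 458/3973 + (1624/1165)/2999 = 458*(1/3973) + (1624/1165)*(1/2999) = 458/3973 + 1624/3493835 = 1606628582/13881006455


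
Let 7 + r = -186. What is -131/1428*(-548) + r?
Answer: -50954/357 ≈ -142.73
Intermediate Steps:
r = -193 (r = -7 - 186 = -193)
-131/1428*(-548) + r = -131/1428*(-548) - 193 = 17947/357 - 193 = -50954/357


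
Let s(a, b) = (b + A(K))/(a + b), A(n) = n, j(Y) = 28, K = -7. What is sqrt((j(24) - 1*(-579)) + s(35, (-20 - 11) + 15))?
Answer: sqrt(218690)/19 ≈ 24.613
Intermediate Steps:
s(a, b) = (-7 + b)/(a + b) (s(a, b) = (b - 7)/(a + b) = (-7 + b)/(a + b))
sqrt((j(24) - 1*(-579)) + s(35, (-20 - 11) + 15)) = sqrt((28 - 1*(-579)) + (-7 + ((-20 - 11) + 15))/(35 + ((-20 - 11) + 15))) = sqrt((28 + 579) + (-7 + (-31 + 15))/(35 + (-31 + 15))) = sqrt(607 + (-7 - 16)/(35 - 16)) = sqrt(607 - 23/19) = sqrt(11510/19) = sqrt(218690)/19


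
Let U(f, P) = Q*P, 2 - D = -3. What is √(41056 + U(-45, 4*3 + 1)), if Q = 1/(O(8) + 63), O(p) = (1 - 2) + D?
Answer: √184301255/67 ≈ 202.62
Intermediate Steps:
D = 5 (D = 2 - 1*(-3) = 2 + 3 = 5)
O(p) = 4 (O(p) = (1 - 2) + 5 = -1 + 5 = 4)
Q = 1/67 (Q = 1/(4 + 63) = 1/67 ≈ 0.014925)
U(f, P) = P/67
√(41056 + U(-45, 4*3 + 1)) = √(41056 + (4*3 + 1)/67) = √(41056 + (12 + 1)/67) = √(41056 + (1/67)*13) = √(41056 + 13/67) = √(2750765/67) = √184301255/67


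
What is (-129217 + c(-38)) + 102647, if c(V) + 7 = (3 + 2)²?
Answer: -26552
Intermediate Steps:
c(V) = 18 (c(V) = -7 + (3 + 2)² = -7 + 5² = -7 + 25 = 18)
(-129217 + c(-38)) + 102647 = (-129217 + 18) + 102647 = -129199 + 102647 = -26552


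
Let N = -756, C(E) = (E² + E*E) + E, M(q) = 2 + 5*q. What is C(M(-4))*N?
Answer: -476280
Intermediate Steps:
C(E) = E + 2*E² (C(E) = (E² + E²) + E = 2*E² + E = E + 2*E²)
C(M(-4))*N = ((2 + 5*(-4))*(1 + 2*(2 + 5*(-4))))*(-756) = ((2 - 20)*(1 + 2*(2 - 20)))*(-756) = -18*(1 + 2*(-18))*(-756) = -18*(1 - 36)*(-756) = -18*(-35)*(-756) = 630*(-756) = -476280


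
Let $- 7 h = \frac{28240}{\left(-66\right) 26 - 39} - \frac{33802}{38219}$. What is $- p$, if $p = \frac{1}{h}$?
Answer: $- \frac{13414869}{32532202} \approx -0.41236$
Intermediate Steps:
$h = \frac{32532202}{13414869}$ ($h = - \frac{\frac{28240}{\left(-66\right) 26 - 39} - \frac{33802}{38219}}{7} = - \frac{\frac{28240}{-1716 - 39} - \frac{33802}{38219}}{7} = - \frac{\frac{28240}{-1755} - \frac{33802}{38219}}{7} = - \frac{28240 \left(- \frac{1}{1755}\right) - \frac{33802}{38219}}{7} = - \frac{- \frac{5648}{351} - \frac{33802}{38219}}{7} = \left(- \frac{1}{7}\right) \left(- \frac{227725414}{13414869}\right) = \frac{32532202}{13414869} \approx 2.4251$)
$p = \frac{13414869}{32532202}$ ($p = \frac{1}{\frac{32532202}{13414869}} = \frac{13414869}{32532202} \approx 0.41236$)
$- p = \left(-1\right) \frac{13414869}{32532202} = - \frac{13414869}{32532202}$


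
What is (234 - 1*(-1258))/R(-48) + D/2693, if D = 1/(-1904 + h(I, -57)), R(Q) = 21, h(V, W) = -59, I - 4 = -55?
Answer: 7887247607/111013539 ≈ 71.048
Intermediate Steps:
I = -51 (I = 4 - 55 = -51)
D = -1/1963 (D = 1/(-1904 - 59) = 1/(-1963) = -1/1963 ≈ -0.00050942)
(234 - 1*(-1258))/R(-48) + D/2693 = (234 - 1*(-1258))/21 - 1/1963/2693 = (234 + 1258)*(1/21) - 1/1963*1/2693 = 1492*(1/21) - 1/5286359 = 1492/21 - 1/5286359 = 7887247607/111013539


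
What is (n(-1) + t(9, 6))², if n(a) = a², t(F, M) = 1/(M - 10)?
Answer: 9/16 ≈ 0.56250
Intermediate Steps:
t(F, M) = 1/(-10 + M)
(n(-1) + t(9, 6))² = ((-1)² + 1/(-10 + 6))² = (1 + 1/(-4))² = (1 - ¼)² = (¾)² = 9/16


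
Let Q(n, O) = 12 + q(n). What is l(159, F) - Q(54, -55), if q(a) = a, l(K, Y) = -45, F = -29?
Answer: -111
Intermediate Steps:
Q(n, O) = 12 + n
l(159, F) - Q(54, -55) = -45 - (12 + 54) = -45 - 1*66 = -45 - 66 = -111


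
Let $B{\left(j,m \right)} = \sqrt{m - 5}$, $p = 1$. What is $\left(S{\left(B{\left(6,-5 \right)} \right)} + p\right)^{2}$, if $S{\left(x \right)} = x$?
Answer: $\left(1 + i \sqrt{10}\right)^{2} \approx -9.0 + 6.3246 i$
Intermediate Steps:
$B{\left(j,m \right)} = \sqrt{-5 + m}$
$\left(S{\left(B{\left(6,-5 \right)} \right)} + p\right)^{2} = \left(\sqrt{-5 - 5} + 1\right)^{2} = \left(\sqrt{-10} + 1\right)^{2} = \left(i \sqrt{10} + 1\right)^{2} = \left(1 + i \sqrt{10}\right)^{2}$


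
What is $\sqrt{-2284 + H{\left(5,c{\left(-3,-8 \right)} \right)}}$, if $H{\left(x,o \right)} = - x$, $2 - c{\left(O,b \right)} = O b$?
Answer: $i \sqrt{2289} \approx 47.844 i$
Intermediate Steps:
$c{\left(O,b \right)} = 2 - O b$
$\sqrt{-2284 + H{\left(5,c{\left(-3,-8 \right)} \right)}} = \sqrt{-2284 - 5} = \sqrt{-2289} = i \sqrt{2289}$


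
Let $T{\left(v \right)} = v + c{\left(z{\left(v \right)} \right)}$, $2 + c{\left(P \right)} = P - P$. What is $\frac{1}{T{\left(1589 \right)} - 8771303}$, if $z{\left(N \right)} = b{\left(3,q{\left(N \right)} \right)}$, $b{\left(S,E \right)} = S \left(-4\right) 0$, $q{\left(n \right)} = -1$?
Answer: $- \frac{1}{8769716} \approx -1.1403 \cdot 10^{-7}$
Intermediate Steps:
$b{\left(S,E \right)} = 0$ ($b{\left(S,E \right)} = - 4 S 0 = 0$)
$z{\left(N \right)} = 0$
$c{\left(P \right)} = -2$ ($c{\left(P \right)} = -2 + \left(P - P\right) = -2 + 0 = -2$)
$T{\left(v \right)} = -2 + v$ ($T{\left(v \right)} = v - 2 = -2 + v$)
$\frac{1}{T{\left(1589 \right)} - 8771303} = \frac{1}{\left(-2 + 1589\right) - 8771303} = \frac{1}{1587 - 8771303} = \frac{1}{-8769716} = - \frac{1}{8769716}$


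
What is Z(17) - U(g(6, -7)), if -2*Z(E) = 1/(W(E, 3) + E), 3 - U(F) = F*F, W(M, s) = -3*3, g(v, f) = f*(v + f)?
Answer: 735/16 ≈ 45.938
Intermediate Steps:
g(v, f) = f*(f + v)
W(M, s) = -9
U(F) = 3 - F**2 (U(F) = 3 - F*F = 3 - F**2)
Z(E) = -1/(2*(-9 + E))
Z(17) - U(g(6, -7)) = -1/(-18 + 2*17) - (3 - (-7*(-7 + 6))**2) = -1/(-18 + 34) - (3 - (-7*(-1))**2) = -1/16 - (3 - 1*7**2) = -1*1/16 - (3 - 1*49) = -1/16 - (3 - 49) = -1/16 - 1*(-46) = -1/16 + 46 = 735/16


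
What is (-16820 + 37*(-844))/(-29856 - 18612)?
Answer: 572/577 ≈ 0.99133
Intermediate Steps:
(-16820 + 37*(-844))/(-29856 - 18612) = (-16820 - 31228)/(-48468) = -48048*(-1/48468) = 572/577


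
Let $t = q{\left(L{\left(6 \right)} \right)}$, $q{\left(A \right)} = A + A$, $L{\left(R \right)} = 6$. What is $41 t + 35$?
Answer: $527$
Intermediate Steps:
$q{\left(A \right)} = 2 A$
$t = 12$ ($t = 2 \cdot 6 = 12$)
$41 t + 35 = 41 \cdot 12 + 35 = 492 + 35 = 527$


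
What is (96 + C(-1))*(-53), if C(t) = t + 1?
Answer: -5088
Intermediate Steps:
C(t) = 1 + t
(96 + C(-1))*(-53) = (96 + (1 - 1))*(-53) = (96 + 0)*(-53) = 96*(-53) = -5088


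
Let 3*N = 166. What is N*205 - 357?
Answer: 32959/3 ≈ 10986.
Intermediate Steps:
N = 166/3 (N = (⅓)*166 = 166/3 ≈ 55.333)
N*205 - 357 = (166/3)*205 - 357 = 34030/3 - 357 = 32959/3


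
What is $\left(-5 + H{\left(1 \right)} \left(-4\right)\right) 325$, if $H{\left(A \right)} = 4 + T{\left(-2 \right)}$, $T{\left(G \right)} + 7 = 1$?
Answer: $975$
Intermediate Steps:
$T{\left(G \right)} = -6$ ($T{\left(G \right)} = -7 + 1 = -6$)
$H{\left(A \right)} = -2$ ($H{\left(A \right)} = 4 - 6 = -2$)
$\left(-5 + H{\left(1 \right)} \left(-4\right)\right) 325 = \left(-5 - -8\right) 325 = \left(-5 + 8\right) 325 = 3 \cdot 325 = 975$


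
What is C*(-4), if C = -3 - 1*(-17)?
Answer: -56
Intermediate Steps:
C = 14 (C = -3 + 17 = 14)
C*(-4) = 14*(-4) = -56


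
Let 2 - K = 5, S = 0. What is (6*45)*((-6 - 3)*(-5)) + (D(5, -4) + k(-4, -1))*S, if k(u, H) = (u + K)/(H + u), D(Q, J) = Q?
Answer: 12150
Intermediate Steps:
K = -3 (K = 2 - 1*5 = 2 - 5 = -3)
k(u, H) = (-3 + u)/(H + u) (k(u, H) = (u - 3)/(H + u) = (-3 + u)/(H + u))
(6*45)*((-6 - 3)*(-5)) + (D(5, -4) + k(-4, -1))*S = (6*45)*((-6 - 3)*(-5)) + (5 + (-3 - 4)/(-1 - 4))*0 = 270*(-9*(-5)) + (5 - 7/(-5))*0 = 270*45 + (5 - ⅕*(-7))*0 = 12150 + (5 + 7/5)*0 = 12150 + (32/5)*0 = 12150 + 0 = 12150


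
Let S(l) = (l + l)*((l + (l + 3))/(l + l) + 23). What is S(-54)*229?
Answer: -592881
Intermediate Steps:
S(l) = 2*l*(23 + (3 + 2*l)/(2*l)) (S(l) = (2*l)*((l + (3 + l))/((2*l)) + 23) = (2*l)*((3 + 2*l)*(1/(2*l)) + 23) = (2*l)*((3 + 2*l)/(2*l) + 23) = (2*l)*(23 + (3 + 2*l)/(2*l)) = 2*l*(23 + (3 + 2*l)/(2*l)))
S(-54)*229 = (3 + 48*(-54))*229 = (3 - 2592)*229 = -2589*229 = -592881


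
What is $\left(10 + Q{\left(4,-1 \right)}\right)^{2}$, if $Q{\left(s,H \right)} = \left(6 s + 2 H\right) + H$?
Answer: $961$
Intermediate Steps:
$Q{\left(s,H \right)} = 3 H + 6 s$ ($Q{\left(s,H \right)} = \left(2 H + 6 s\right) + H = 3 H + 6 s$)
$\left(10 + Q{\left(4,-1 \right)}\right)^{2} = \left(10 + \left(3 \left(-1\right) + 6 \cdot 4\right)\right)^{2} = \left(10 + \left(-3 + 24\right)\right)^{2} = \left(10 + 21\right)^{2} = 31^{2} = 961$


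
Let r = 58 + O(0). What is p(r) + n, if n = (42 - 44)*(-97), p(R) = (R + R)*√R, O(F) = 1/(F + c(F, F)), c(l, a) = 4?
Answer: 194 + 233*√233/4 ≈ 1083.1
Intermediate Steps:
O(F) = 1/(4 + F) (O(F) = 1/(F + 4) = 1/(4 + F))
r = 233/4 (r = 58 + 1/(4 + 0) = 58 + 1/4 = 58 + ¼ = 233/4 ≈ 58.250)
p(R) = 2*R^(3/2) (p(R) = (2*R)*√R = 2*R^(3/2))
n = 194 (n = -2*(-97) = 194)
p(r) + n = 2*(233/4)^(3/2) + 194 = 2*(233*√233/8) + 194 = 233*√233/4 + 194 = 194 + 233*√233/4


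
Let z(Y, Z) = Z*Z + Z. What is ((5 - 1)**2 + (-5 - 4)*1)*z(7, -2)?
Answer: 14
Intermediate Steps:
z(Y, Z) = Z + Z**2 (z(Y, Z) = Z**2 + Z = Z + Z**2)
((5 - 1)**2 + (-5 - 4)*1)*z(7, -2) = ((5 - 1)**2 + (-5 - 4)*1)*(-2*(1 - 2)) = (4**2 - 9*1)*(-2*(-1)) = (16 - 9)*2 = 7*2 = 14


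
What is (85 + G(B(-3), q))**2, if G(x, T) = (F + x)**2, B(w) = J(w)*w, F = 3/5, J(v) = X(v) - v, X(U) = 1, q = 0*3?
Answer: 28879876/625 ≈ 46208.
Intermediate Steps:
q = 0
J(v) = 1 - v
F = 3/5 (F = 3*(1/5) = 3/5 ≈ 0.60000)
B(w) = w*(1 - w) (B(w) = (1 - w)*w = w*(1 - w))
G(x, T) = (3/5 + x)**2
(85 + G(B(-3), q))**2 = (85 + (3 + 5*(-3*(1 - 1*(-3))))**2/25)**2 = (85 + (3 + 5*(-3*(1 + 3)))**2/25)**2 = (85 + (3 + 5*(-3*4))**2/25)**2 = (85 + (3 + 5*(-12))**2/25)**2 = (85 + (3 - 60)**2/25)**2 = (85 + (1/25)*(-57)**2)**2 = (85 + (1/25)*3249)**2 = (85 + 3249/25)**2 = (5374/25)**2 = 28879876/625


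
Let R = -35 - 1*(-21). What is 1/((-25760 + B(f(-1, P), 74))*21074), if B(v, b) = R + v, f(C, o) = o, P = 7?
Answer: -1/543013758 ≈ -1.8416e-9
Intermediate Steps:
R = -14 (R = -35 + 21 = -14)
B(v, b) = -14 + v
1/((-25760 + B(f(-1, P), 74))*21074) = 1/((-25760 + (-14 + 7))*21074) = (1/21074)/(-25760 - 7) = (1/21074)/(-25767) = -1/25767*1/21074 = -1/543013758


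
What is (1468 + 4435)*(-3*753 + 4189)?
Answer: 11392790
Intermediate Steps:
(1468 + 4435)*(-3*753 + 4189) = 5903*(-2259 + 4189) = 5903*1930 = 11392790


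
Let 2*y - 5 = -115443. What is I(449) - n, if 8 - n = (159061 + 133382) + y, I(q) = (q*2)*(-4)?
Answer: 231124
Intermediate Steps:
y = -57719 (y = 5/2 + (½)*(-115443) = 5/2 - 115443/2 = -57719)
I(q) = -8*q (I(q) = (2*q)*(-4) = -8*q)
n = -234716 (n = 8 - ((159061 + 133382) - 57719) = 8 - (292443 - 57719) = 8 - 1*234724 = 8 - 234724 = -234716)
I(449) - n = -8*449 - 1*(-234716) = -3592 + 234716 = 231124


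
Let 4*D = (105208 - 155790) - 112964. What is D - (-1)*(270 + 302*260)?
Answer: 75807/2 ≈ 37904.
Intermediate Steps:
D = -81773/2 (D = ((105208 - 155790) - 112964)/4 = (-50582 - 112964)/4 = (1/4)*(-163546) = -81773/2 ≈ -40887.)
D - (-1)*(270 + 302*260) = -81773/2 - (-1)*(270 + 302*260) = -81773/2 - (-1)*(270 + 78520) = -81773/2 - (-1)*78790 = -81773/2 - 1*(-78790) = -81773/2 + 78790 = 75807/2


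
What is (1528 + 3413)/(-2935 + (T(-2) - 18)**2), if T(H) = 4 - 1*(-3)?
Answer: -1647/938 ≈ -1.7559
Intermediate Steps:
T(H) = 7 (T(H) = 4 + 3 = 7)
(1528 + 3413)/(-2935 + (T(-2) - 18)**2) = (1528 + 3413)/(-2935 + (7 - 18)**2) = 4941/(-2935 + (-11)**2) = 4941/(-2935 + 121) = 4941/(-2814) = 4941*(-1/2814) = -1647/938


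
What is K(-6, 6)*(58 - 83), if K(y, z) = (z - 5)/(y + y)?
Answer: 25/12 ≈ 2.0833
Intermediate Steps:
K(y, z) = (-5 + z)/(2*y) (K(y, z) = (-5 + z)/((2*y)) = (-5 + z)*(1/(2*y)) = (-5 + z)/(2*y))
K(-6, 6)*(58 - 83) = ((½)*(-5 + 6)/(-6))*(58 - 83) = ((½)*(-⅙)*1)*(-25) = -1/12*(-25) = 25/12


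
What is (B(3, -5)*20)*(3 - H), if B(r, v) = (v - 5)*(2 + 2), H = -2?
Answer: -4000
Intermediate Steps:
B(r, v) = -20 + 4*v (B(r, v) = (-5 + v)*4 = -20 + 4*v)
(B(3, -5)*20)*(3 - H) = ((-20 + 4*(-5))*20)*(3 - 1*(-2)) = ((-20 - 20)*20)*(3 + 2) = -40*20*5 = -800*5 = -4000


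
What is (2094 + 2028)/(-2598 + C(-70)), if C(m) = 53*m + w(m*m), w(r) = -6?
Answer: -2061/3157 ≈ -0.65283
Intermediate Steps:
C(m) = -6 + 53*m (C(m) = 53*m - 6 = -6 + 53*m)
(2094 + 2028)/(-2598 + C(-70)) = (2094 + 2028)/(-2598 + (-6 + 53*(-70))) = 4122/(-2598 + (-6 - 3710)) = 4122/(-2598 - 3716) = 4122/(-6314) = 4122*(-1/6314) = -2061/3157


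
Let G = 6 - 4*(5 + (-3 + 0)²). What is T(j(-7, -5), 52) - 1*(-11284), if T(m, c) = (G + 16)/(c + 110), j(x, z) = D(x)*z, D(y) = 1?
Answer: 913987/81 ≈ 11284.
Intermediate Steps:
j(x, z) = z (j(x, z) = 1*z = z)
G = -50 (G = 6 - 4*(5 + (-3)²) = 6 - 4*(5 + 9) = 6 - 4*14 = 6 - 56 = -50)
T(m, c) = -34/(110 + c) (T(m, c) = (-50 + 16)/(c + 110) = -34/(110 + c))
T(j(-7, -5), 52) - 1*(-11284) = -34/(110 + 52) - 1*(-11284) = -34/162 + 11284 = -34*1/162 + 11284 = -17/81 + 11284 = 913987/81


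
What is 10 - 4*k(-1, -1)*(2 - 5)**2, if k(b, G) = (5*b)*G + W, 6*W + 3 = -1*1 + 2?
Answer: -158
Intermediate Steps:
W = -1/3 (W = -1/2 + (-1*1 + 2)/6 = -1/2 + (-1 + 2)/6 = -1/2 + (1/6)*1 = -1/2 + 1/6 = -1/3 ≈ -0.33333)
k(b, G) = -1/3 + 5*G*b (k(b, G) = (5*b)*G - 1/3 = 5*G*b - 1/3 = -1/3 + 5*G*b)
10 - 4*k(-1, -1)*(2 - 5)**2 = 10 - 4*(-1/3 + 5*(-1)*(-1))*(2 - 5)**2 = 10 - 4*(-1/3 + 5)*(-3)**2 = 10 - 56*9/3 = 10 - 4*42 = 10 - 168 = -158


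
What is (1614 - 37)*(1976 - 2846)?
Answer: -1371990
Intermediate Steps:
(1614 - 37)*(1976 - 2846) = 1577*(-870) = -1371990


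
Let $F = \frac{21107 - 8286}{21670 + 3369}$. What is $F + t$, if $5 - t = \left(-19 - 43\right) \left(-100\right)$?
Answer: $- \frac{155103784}{25039} \approx -6194.5$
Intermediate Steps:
$F = \frac{12821}{25039} \approx 0.51204$
$t = -6195$ ($t = 5 - \left(-19 - 43\right) \left(-100\right) = 5 - \left(-62\right) \left(-100\right) = 5 - 6200 = -6195$)
$F + t = \frac{12821}{25039} - 6195 = - \frac{155103784}{25039}$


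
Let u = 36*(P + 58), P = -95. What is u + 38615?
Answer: 37283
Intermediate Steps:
u = -1332 (u = 36*(-95 + 58) = 36*(-37) = -1332)
u + 38615 = -1332 + 38615 = 37283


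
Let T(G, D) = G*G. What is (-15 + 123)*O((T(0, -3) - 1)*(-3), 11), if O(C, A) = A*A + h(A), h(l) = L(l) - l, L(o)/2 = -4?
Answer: 11016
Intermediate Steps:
L(o) = -8 (L(o) = 2*(-4) = -8)
T(G, D) = G**2
h(l) = -8 - l
O(C, A) = -8 + A**2 - A (O(C, A) = A*A + (-8 - A) = A**2 + (-8 - A) = -8 + A**2 - A)
(-15 + 123)*O((T(0, -3) - 1)*(-3), 11) = (-15 + 123)*(-8 + 11**2 - 1*11) = 108*(-8 + 121 - 11) = 108*102 = 11016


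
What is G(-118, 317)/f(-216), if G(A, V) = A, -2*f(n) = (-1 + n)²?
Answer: 236/47089 ≈ 0.0050118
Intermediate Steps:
f(n) = -(-1 + n)²/2
G(-118, 317)/f(-216) = -118*(-2/(-1 - 216)²) = -118/((-½*(-217)²)) = -118/((-½*47089)) = -118/(-47089/2) = -118*(-2/47089) = 236/47089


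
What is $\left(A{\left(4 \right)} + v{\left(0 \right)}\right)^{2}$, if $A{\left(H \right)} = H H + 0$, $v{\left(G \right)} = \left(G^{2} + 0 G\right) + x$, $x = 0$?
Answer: $256$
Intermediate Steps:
$v{\left(G \right)} = G^{2}$ ($v{\left(G \right)} = \left(G^{2} + 0 G\right) + 0 = \left(G^{2} + 0\right) + 0 = G^{2} + 0 = G^{2}$)
$A{\left(H \right)} = H^{2}$ ($A{\left(H \right)} = H^{2} + 0 = H^{2}$)
$\left(A{\left(4 \right)} + v{\left(0 \right)}\right)^{2} = \left(4^{2} + 0^{2}\right)^{2} = \left(16 + 0\right)^{2} = 16^{2} = 256$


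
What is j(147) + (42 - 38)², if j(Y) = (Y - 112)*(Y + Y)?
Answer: 10306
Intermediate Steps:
j(Y) = 2*Y*(-112 + Y) (j(Y) = (-112 + Y)*(2*Y) = 2*Y*(-112 + Y))
j(147) + (42 - 38)² = 2*147*(-112 + 147) + (42 - 38)² = 2*147*35 + 4² = 10290 + 16 = 10306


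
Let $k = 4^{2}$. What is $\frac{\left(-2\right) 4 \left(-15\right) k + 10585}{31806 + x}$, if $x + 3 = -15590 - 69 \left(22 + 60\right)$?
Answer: $\frac{2501}{2111} \approx 1.1847$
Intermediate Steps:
$k = 16$
$x = -21251$ ($x = -3 - \left(15590 + 69 \left(22 + 60\right)\right) = -3 - \left(15590 + 69 \cdot 82\right) = -3 - 21248 = -21251$)
$\frac{\left(-2\right) 4 \left(-15\right) k + 10585}{31806 + x} = \frac{\left(-2\right) 4 \left(-15\right) 16 + 10585}{31806 - 21251} = \frac{\left(-8\right) \left(-15\right) 16 + 10585}{10555} = \left(120 \cdot 16 + 10585\right) \frac{1}{10555} = \left(1920 + 10585\right) \frac{1}{10555} = 12505 \cdot \frac{1}{10555} = \frac{2501}{2111}$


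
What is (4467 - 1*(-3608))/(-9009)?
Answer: -8075/9009 ≈ -0.89633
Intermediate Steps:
(4467 - 1*(-3608))/(-9009) = (4467 + 3608)*(-1/9009) = 8075*(-1/9009) = -8075/9009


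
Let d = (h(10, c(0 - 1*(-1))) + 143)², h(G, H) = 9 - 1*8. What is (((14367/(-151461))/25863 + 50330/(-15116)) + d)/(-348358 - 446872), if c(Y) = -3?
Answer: -204607051165443701/7847983982121183540 ≈ -0.026071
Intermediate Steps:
h(G, H) = 1 (h(G, H) = 9 - 8 = 1)
d = 20736 (d = (1 + 143)² = 144² = 20736)
(((14367/(-151461))/25863 + 50330/(-15116)) + d)/(-348358 - 446872) = (((14367/(-151461))/25863 + 50330/(-15116)) + 20736)/(-348358 - 446872) = (((14367*(-1/151461))*(1/25863) + 50330*(-1/15116)) + 20736)/(-795230) = ((-4789/50487*1/25863 - 25165/7558) + 20736)*(-1/795230) = ((-4789/1305745281 - 25165/7558) + 20736)*(-1/795230) = (-32859116191627/9868822833798 + 20736)*(-1/795230) = (204607051165443701/9868822833798)*(-1/795230) = -204607051165443701/7847983982121183540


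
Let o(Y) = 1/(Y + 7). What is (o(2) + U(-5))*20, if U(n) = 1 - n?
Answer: 1100/9 ≈ 122.22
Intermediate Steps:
o(Y) = 1/(7 + Y)
(o(2) + U(-5))*20 = (1/(7 + 2) + (1 - 1*(-5)))*20 = (1/9 + (1 + 5))*20 = (⅑ + 6)*20 = (55/9)*20 = 1100/9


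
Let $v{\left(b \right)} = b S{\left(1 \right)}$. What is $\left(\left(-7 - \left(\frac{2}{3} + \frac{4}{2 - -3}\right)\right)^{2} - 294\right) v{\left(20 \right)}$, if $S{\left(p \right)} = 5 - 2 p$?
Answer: $- \frac{200084}{15} \approx -13339.0$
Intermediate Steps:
$v{\left(b \right)} = 3 b$ ($v{\left(b \right)} = b \left(5 - 2\right) = b 3 = 3 b$)
$\left(\left(-7 - \left(\frac{2}{3} + \frac{4}{2 - -3}\right)\right)^{2} - 294\right) v{\left(20 \right)} = \left(\left(-7 - \left(\frac{2}{3} + \frac{4}{2 - -3}\right)\right)^{2} - 294\right) 3 \cdot 20 = \left(\left(-7 - \left(\frac{2}{3} + \frac{4}{2 + 3}\right)\right)^{2} - 294\right) 60 = \left(\left(-7 - \left(\frac{2}{3} + \frac{4}{5}\right)\right)^{2} - 294\right) 60 = \left(\left(-7 - \frac{22}{15}\right)^{2} - 294\right) 60 = \left(\left(- \frac{127}{15}\right)^{2} - 294\right) 60 = \left(\frac{16129}{225} - 294\right) 60 = \left(- \frac{50021}{225}\right) 60 = - \frac{200084}{15}$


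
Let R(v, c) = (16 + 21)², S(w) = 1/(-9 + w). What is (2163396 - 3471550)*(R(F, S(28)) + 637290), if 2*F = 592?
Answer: -835464325486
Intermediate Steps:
F = 296 (F = (½)*592 = 296)
S(w) = 1/(-9 + w)
R(v, c) = 1369 (R(v, c) = 37² = 1369)
(2163396 - 3471550)*(R(F, S(28)) + 637290) = (2163396 - 3471550)*(1369 + 637290) = -1308154*638659 = -835464325486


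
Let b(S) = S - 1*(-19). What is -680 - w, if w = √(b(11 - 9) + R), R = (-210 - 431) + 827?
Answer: -680 - 3*√23 ≈ -694.39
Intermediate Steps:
b(S) = 19 + S (b(S) = S + 19 = 19 + S)
R = 186 (R = -641 + 827 = 186)
w = 3*√23 (w = √((19 + (11 - 9)) + 186) = √((19 + 2) + 186) = √(21 + 186) = √207 = 3*√23 ≈ 14.387)
-680 - w = -680 - 3*√23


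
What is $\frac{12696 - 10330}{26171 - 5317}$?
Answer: $\frac{1183}{10427} \approx 0.11346$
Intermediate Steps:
$\frac{12696 - 10330}{26171 - 5317} = \frac{2366}{26171 - 5317} = \frac{2366}{20854} = 2366 \cdot \frac{1}{20854} = \frac{1183}{10427}$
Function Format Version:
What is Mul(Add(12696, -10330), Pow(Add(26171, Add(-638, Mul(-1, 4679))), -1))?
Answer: Rational(1183, 10427) ≈ 0.11346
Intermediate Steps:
Mul(Add(12696, -10330), Pow(Add(26171, Add(-638, Mul(-1, 4679))), -1)) = Mul(2366, Pow(Add(26171, Add(-638, -4679)), -1)) = Mul(2366, Pow(Add(26171, -5317), -1)) = Mul(2366, Pow(20854, -1)) = Mul(2366, Rational(1, 20854)) = Rational(1183, 10427)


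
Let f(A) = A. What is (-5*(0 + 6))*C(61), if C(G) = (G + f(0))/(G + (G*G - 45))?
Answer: -1830/3737 ≈ -0.48970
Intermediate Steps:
C(G) = G/(-45 + G + G²) (C(G) = (G + 0)/(G + (G*G - 45)) = G/(G + (G² - 45)) = G/(G + (-45 + G²)) = G/(-45 + G + G²))
(-5*(0 + 6))*C(61) = (-5*(0 + 6))*(61/(-45 + 61 + 61²)) = (-5*6)*(61/(-45 + 61 + 3721)) = -1830/3737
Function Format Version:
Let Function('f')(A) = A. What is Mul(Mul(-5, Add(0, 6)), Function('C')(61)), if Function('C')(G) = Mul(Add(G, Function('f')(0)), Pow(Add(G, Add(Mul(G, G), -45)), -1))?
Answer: Rational(-1830, 3737) ≈ -0.48970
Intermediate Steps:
Function('C')(G) = Mul(G, Pow(Add(-45, G, Pow(G, 2)), -1)) (Function('C')(G) = Mul(Add(G, 0), Pow(Add(G, Add(Mul(G, G), -45)), -1)) = Mul(G, Pow(Add(G, Add(Pow(G, 2), -45)), -1)) = Mul(G, Pow(Add(G, Add(-45, Pow(G, 2))), -1)) = Mul(G, Pow(Add(-45, G, Pow(G, 2)), -1)))
Mul(Mul(-5, Add(0, 6)), Function('C')(61)) = Mul(Mul(-5, Add(0, 6)), Mul(61, Pow(Add(-45, 61, Pow(61, 2)), -1))) = Mul(Mul(-5, 6), Mul(61, Pow(Add(-45, 61, 3721), -1))) = Mul(-30, Mul(61, Pow(3737, -1))) = Mul(-30, Mul(61, Rational(1, 3737))) = Mul(-30, Rational(61, 3737)) = Rational(-1830, 3737)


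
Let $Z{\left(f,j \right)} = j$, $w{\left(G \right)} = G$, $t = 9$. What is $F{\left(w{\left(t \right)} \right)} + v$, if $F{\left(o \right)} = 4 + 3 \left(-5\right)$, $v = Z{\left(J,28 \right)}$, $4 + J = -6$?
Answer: $17$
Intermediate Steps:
$J = -10$ ($J = -4 - 6 = -10$)
$v = 28$
$F{\left(o \right)} = -11$ ($F{\left(o \right)} = 4 - 15 = -11$)
$F{\left(w{\left(t \right)} \right)} + v = -11 + 28 = 17$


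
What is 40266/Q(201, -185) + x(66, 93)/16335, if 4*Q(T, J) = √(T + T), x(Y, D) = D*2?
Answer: 62/5445 + 26844*√402/67 ≈ 8033.2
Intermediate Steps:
x(Y, D) = 2*D
Q(T, J) = √2*√T/4 (Q(T, J) = √(T + T)/4 = √(2*T)/4 = (√2*√T)/4 = √2*√T/4)
40266/Q(201, -185) + x(66, 93)/16335 = 40266/((√2*√201/4)) + (2*93)/16335 = 40266/((√402/4)) + 186*(1/16335) = 40266*(2*√402/201) + 62/5445 = 26844*√402/67 + 62/5445 = 62/5445 + 26844*√402/67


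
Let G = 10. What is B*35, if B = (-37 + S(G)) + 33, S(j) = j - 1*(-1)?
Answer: 245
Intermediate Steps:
S(j) = 1 + j (S(j) = j + 1 = 1 + j)
B = 7 (B = (-37 + (1 + 10)) + 33 = (-37 + 11) + 33 = -26 + 33 = 7)
B*35 = 7*35 = 245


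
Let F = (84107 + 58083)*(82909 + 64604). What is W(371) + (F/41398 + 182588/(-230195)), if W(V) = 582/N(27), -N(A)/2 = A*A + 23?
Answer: 259348672392749803/511876334480 ≈ 5.0666e+5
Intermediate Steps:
N(A) = -46 - 2*A² (N(A) = -2*(A*A + 23) = -2*(A² + 23) = -2*(23 + A²) = -46 - 2*A²)
F = 20974873470 (F = 142190*147513 = 20974873470)
W(V) = -291/752 (W(V) = 582/(-46 - 2*27²) = 582/(-46 - 2*729) = 582/(-46 - 1458) = 582/(-1504) = 582*(-1/1504) = -291/752)
W(371) + (F/41398 + 182588/(-230195)) = -291/752 + (20974873470/41398 + 182588/(-230195)) = -291/752 + (20974873470*(1/41398) + 182588*(-1/230195)) = -291/752 + (10487436735/20699 - 26084/32885) = -291/752 + 344878817117759/680686615 = 259348672392749803/511876334480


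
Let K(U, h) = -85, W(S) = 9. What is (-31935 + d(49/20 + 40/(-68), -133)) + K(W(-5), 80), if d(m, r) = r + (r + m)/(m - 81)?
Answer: -865096184/26907 ≈ -32151.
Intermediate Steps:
d(m, r) = r + (m + r)/(-81 + m)
(-31935 + d(49/20 + 40/(-68), -133)) + K(W(-5), 80) = (-31935 + ((49/20 + 40/(-68)) - 80*(-133) + (49/20 + 40/(-68))*(-133))/(-81 + (49/20 + 40/(-68)))) - 85 = (-31935 + ((49*(1/20) + 40*(-1/68)) + 10640 + (49*(1/20) + 40*(-1/68))*(-133))/(-81 + (49*(1/20) + 40*(-1/68)))) - 85 = (-31935 + ((49/20 - 10/17) + 10640 + (49/20 - 10/17)*(-133))/(-81 + (49/20 - 10/17))) - 85 = (-31935 + (633/340 + 10640 + (633/340)*(-133))/(-81 + 633/340)) - 85 = (-31935 + (633/340 + 10640 - 84189/340)/(-26907/340)) - 85 = (-31935 - 340/26907*883511/85) - 85 = (-31935 - 3534044/26907) - 85 = -862809089/26907 - 85 = -865096184/26907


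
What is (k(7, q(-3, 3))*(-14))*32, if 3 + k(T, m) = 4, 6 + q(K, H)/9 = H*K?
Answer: -448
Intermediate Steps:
q(K, H) = -54 + 9*H*K (q(K, H) = -54 + 9*(H*K) = -54 + 9*H*K)
k(T, m) = 1 (k(T, m) = -3 + 4 = 1)
(k(7, q(-3, 3))*(-14))*32 = (1*(-14))*32 = -14*32 = -448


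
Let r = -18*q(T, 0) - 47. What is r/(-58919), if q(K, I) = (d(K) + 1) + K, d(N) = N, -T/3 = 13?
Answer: -1339/58919 ≈ -0.022726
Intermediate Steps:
T = -39 (T = -3*13 = -39)
q(K, I) = 1 + 2*K (q(K, I) = (K + 1) + K = (1 + K) + K = 1 + 2*K)
r = 1339 (r = -18*(1 + 2*(-39)) - 47 = -18*(1 - 78) - 47 = -18*(-77) - 47 = 1386 - 47 = 1339)
r/(-58919) = 1339/(-58919) = 1339*(-1/58919) = -1339/58919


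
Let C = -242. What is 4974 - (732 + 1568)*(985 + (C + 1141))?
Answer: -4328226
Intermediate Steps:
4974 - (732 + 1568)*(985 + (C + 1141)) = 4974 - (732 + 1568)*(985 + (-242 + 1141)) = 4974 - 2300*(985 + 899) = 4974 - 2300*1884 = 4974 - 1*4333200 = 4974 - 4333200 = -4328226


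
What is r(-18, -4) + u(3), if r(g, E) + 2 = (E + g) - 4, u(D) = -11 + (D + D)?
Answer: -33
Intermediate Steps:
u(D) = -11 + 2*D
r(g, E) = -6 + E + g (r(g, E) = -2 + ((E + g) - 4) = -2 + (-4 + E + g) = -6 + E + g)
r(-18, -4) + u(3) = (-6 - 4 - 18) + (-11 + 2*3) = -28 + (-11 + 6) = -28 - 5 = -33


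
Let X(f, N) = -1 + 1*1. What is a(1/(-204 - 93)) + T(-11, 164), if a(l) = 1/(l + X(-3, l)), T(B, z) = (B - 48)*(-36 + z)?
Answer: -7849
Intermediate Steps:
T(B, z) = (-48 + B)*(-36 + z)
X(f, N) = 0 (X(f, N) = -1 + 1 = 0)
a(l) = 1/l (a(l) = 1/(l + 0) = 1/l)
a(1/(-204 - 93)) + T(-11, 164) = 1/(1/(-204 - 93)) + (1728 - 48*164 - 36*(-11) - 11*164) = 1/(1/(-297)) + (1728 - 7872 + 396 - 1804) = 1/(-1/297) - 7552 = -297 - 7552 = -7849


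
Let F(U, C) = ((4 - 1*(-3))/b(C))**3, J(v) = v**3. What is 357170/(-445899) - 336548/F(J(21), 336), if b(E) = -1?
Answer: 149943907342/152943357 ≈ 980.39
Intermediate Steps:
F(U, C) = -343 (F(U, C) = ((4 - 1*(-3))/(-1))**3 = ((4 + 3)*(-1))**3 = (7*(-1))**3 = (-7)**3 = -343)
357170/(-445899) - 336548/F(J(21), 336) = 357170/(-445899) - 336548/(-343) = 357170*(-1/445899) - 336548*(-1/343) = -357170/445899 + 336548/343 = 149943907342/152943357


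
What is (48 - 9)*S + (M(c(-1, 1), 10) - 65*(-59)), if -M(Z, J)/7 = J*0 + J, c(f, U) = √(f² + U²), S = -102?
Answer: -213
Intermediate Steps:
c(f, U) = √(U² + f²)
M(Z, J) = -7*J (M(Z, J) = -7*(J*0 + J) = -7*(0 + J) = -7*J)
(48 - 9)*S + (M(c(-1, 1), 10) - 65*(-59)) = (48 - 9)*(-102) + (-7*10 - 65*(-59)) = 39*(-102) + (-70 + 3835) = -3978 + 3765 = -213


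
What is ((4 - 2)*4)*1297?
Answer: 10376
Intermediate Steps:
((4 - 2)*4)*1297 = (2*4)*1297 = 8*1297 = 10376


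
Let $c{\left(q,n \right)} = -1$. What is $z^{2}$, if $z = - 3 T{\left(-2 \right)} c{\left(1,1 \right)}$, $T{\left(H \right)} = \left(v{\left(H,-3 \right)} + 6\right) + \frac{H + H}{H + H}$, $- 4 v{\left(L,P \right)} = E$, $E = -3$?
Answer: $\frac{8649}{16} \approx 540.56$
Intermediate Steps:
$v{\left(L,P \right)} = \frac{3}{4}$ ($v{\left(L,P \right)} = \left(- \frac{1}{4}\right) \left(-3\right) = \frac{3}{4}$)
$T{\left(H \right)} = \frac{31}{4}$ ($T{\left(H \right)} = \left(\frac{3}{4} + 6\right) + \frac{H + H}{H + H} = \frac{27}{4} + \frac{2 H}{2 H} = \frac{27}{4} + 2 H \frac{1}{2 H} = \frac{27}{4} + 1 = \frac{31}{4}$)
$z = \frac{93}{4}$ ($z = \left(-3\right) \frac{31}{4} \left(-1\right) = \left(- \frac{93}{4}\right) \left(-1\right) = \frac{93}{4} \approx 23.25$)
$z^{2} = \left(\frac{93}{4}\right)^{2} = \frac{8649}{16}$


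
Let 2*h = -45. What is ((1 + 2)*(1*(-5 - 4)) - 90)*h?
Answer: 5265/2 ≈ 2632.5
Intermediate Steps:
h = -45/2 (h = (1/2)*(-45) = -45/2 ≈ -22.500)
((1 + 2)*(1*(-5 - 4)) - 90)*h = ((1 + 2)*(1*(-5 - 4)) - 90)*(-45/2) = (3*(1*(-9)) - 90)*(-45/2) = (3*(-9) - 90)*(-45/2) = (-27 - 90)*(-45/2) = -117*(-45/2) = 5265/2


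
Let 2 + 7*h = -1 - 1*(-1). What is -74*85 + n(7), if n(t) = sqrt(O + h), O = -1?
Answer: -6290 + 3*I*sqrt(7)/7 ≈ -6290.0 + 1.1339*I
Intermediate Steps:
h = -2/7 (h = -2/7 + (-1 - 1*(-1))/7 = -2/7 + (-1 + 1)/7 = -2/7 + (1/7)*0 = -2/7 + 0 = -2/7 ≈ -0.28571)
n(t) = 3*I*sqrt(7)/7 (n(t) = sqrt(-1 - 2/7) = sqrt(-9/7) = 3*I*sqrt(7)/7)
-74*85 + n(7) = -74*85 + 3*I*sqrt(7)/7 = -6290 + 3*I*sqrt(7)/7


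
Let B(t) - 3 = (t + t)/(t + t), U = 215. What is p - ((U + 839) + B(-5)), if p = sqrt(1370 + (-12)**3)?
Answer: -1058 + I*sqrt(358) ≈ -1058.0 + 18.921*I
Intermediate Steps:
B(t) = 4 (B(t) = 3 + (t + t)/(t + t) = 3 + (2*t)/((2*t)) = 3 + (2*t)*(1/(2*t)) = 3 + 1 = 4)
p = I*sqrt(358) (p = sqrt(1370 - 1728) = sqrt(-358) = I*sqrt(358) ≈ 18.921*I)
p - ((U + 839) + B(-5)) = I*sqrt(358) - ((215 + 839) + 4) = I*sqrt(358) - (1054 + 4) = I*sqrt(358) - 1*1058 = I*sqrt(358) - 1058 = -1058 + I*sqrt(358)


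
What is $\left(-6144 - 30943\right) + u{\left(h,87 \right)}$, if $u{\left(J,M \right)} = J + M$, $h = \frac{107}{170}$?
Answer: $- \frac{6289893}{170} \approx -36999.0$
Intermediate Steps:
$h = \frac{107}{170}$ ($h = 107 \cdot \frac{1}{170} = \frac{107}{170} \approx 0.62941$)
$\left(-6144 - 30943\right) + u{\left(h,87 \right)} = \left(-6144 - 30943\right) + \left(\frac{107}{170} + 87\right) = -37087 + \frac{14897}{170} = - \frac{6289893}{170}$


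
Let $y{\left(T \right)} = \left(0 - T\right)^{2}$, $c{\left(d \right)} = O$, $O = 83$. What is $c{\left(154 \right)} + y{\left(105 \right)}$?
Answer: $11108$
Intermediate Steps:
$c{\left(d \right)} = 83$
$y{\left(T \right)} = T^{2}$ ($y{\left(T \right)} = \left(- T\right)^{2} = T^{2}$)
$c{\left(154 \right)} + y{\left(105 \right)} = 83 + 105^{2} = 83 + 11025 = 11108$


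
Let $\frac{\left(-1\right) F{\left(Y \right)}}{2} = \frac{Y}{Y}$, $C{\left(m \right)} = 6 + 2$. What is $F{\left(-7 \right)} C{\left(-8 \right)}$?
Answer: $-16$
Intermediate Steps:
$C{\left(m \right)} = 8$
$F{\left(Y \right)} = -2$ ($F{\left(Y \right)} = - 2 \frac{Y}{Y} = \left(-2\right) 1 = -2$)
$F{\left(-7 \right)} C{\left(-8 \right)} = \left(-2\right) 8 = -16$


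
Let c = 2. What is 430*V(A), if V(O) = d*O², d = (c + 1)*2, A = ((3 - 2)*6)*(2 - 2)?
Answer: 0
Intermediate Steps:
A = 0 (A = (1*6)*0 = 6*0 = 0)
d = 6 (d = (2 + 1)*2 = 3*2 = 6)
V(O) = 6*O²
430*V(A) = 430*(6*0²) = 430*(6*0) = 430*0 = 0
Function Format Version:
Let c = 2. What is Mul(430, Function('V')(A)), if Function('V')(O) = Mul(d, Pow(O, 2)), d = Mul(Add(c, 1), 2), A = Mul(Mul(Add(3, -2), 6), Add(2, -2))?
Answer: 0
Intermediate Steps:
A = 0 (A = Mul(Mul(1, 6), 0) = Mul(6, 0) = 0)
d = 6 (d = Mul(Add(2, 1), 2) = Mul(3, 2) = 6)
Function('V')(O) = Mul(6, Pow(O, 2))
Mul(430, Function('V')(A)) = Mul(430, Mul(6, Pow(0, 2))) = Mul(430, Mul(6, 0)) = Mul(430, 0) = 0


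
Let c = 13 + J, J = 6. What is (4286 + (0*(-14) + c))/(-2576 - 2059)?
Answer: -287/309 ≈ -0.92880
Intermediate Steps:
c = 19 (c = 13 + 6 = 19)
(4286 + (0*(-14) + c))/(-2576 - 2059) = (4286 + (0*(-14) + 19))/(-2576 - 2059) = (4286 + (0 + 19))/(-4635) = (4286 + 19)*(-1/4635) = 4305*(-1/4635) = -287/309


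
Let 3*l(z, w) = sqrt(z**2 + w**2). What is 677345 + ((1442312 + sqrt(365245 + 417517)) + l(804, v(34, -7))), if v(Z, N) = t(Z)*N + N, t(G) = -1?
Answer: 2119925 + sqrt(782762) ≈ 2.1208e+6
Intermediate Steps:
v(Z, N) = 0 (v(Z, N) = -N + N = 0)
l(z, w) = sqrt(w**2 + z**2)/3 (l(z, w) = sqrt(z**2 + w**2)/3 = sqrt(w**2 + z**2)/3)
677345 + ((1442312 + sqrt(365245 + 417517)) + l(804, v(34, -7))) = 677345 + ((1442312 + sqrt(365245 + 417517)) + sqrt(0**2 + 804**2)/3) = 677345 + ((1442312 + sqrt(782762)) + sqrt(0 + 646416)/3) = 677345 + ((1442312 + sqrt(782762)) + sqrt(646416)/3) = 677345 + ((1442312 + sqrt(782762)) + (1/3)*804) = 677345 + ((1442312 + sqrt(782762)) + 268) = 677345 + (1442580 + sqrt(782762)) = 2119925 + sqrt(782762)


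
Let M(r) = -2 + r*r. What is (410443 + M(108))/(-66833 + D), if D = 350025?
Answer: 422105/283192 ≈ 1.4905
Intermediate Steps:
M(r) = -2 + r**2
(410443 + M(108))/(-66833 + D) = (410443 + (-2 + 108**2))/(-66833 + 350025) = (410443 + (-2 + 11664))/283192 = (410443 + 11662)*(1/283192) = 422105*(1/283192) = 422105/283192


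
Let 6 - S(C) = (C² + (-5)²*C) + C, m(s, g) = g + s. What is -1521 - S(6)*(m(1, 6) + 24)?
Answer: 4245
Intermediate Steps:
S(C) = 6 - C² - 26*C (S(C) = 6 - ((C² + (-5)²*C) + C) = 6 - ((C² + 25*C) + C) = 6 - (C² + 26*C) = 6 + (-C² - 26*C) = 6 - C² - 26*C)
-1521 - S(6)*(m(1, 6) + 24) = -1521 - (6 - 1*6² - 26*6)*((6 + 1) + 24) = -1521 - (6 - 1*36 - 156)*(7 + 24) = -1521 - (6 - 36 - 156)*31 = -1521 - (-186)*31 = -1521 - 1*(-5766) = -1521 + 5766 = 4245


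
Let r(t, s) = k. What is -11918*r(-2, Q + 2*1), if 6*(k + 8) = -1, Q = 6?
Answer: 291991/3 ≈ 97330.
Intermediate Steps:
k = -49/6 (k = -8 + (1/6)*(-1) = -8 - 1/6 = -49/6 ≈ -8.1667)
r(t, s) = -49/6
-11918*r(-2, Q + 2*1) = -11918*(-49/6) = 291991/3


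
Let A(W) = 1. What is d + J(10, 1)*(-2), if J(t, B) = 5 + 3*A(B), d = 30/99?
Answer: -518/33 ≈ -15.697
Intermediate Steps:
d = 10/33 (d = 30*(1/99) = 10/33 ≈ 0.30303)
J(t, B) = 8 (J(t, B) = 5 + 3*1 = 5 + 3 = 8)
d + J(10, 1)*(-2) = 10/33 + 8*(-2) = 10/33 - 16 = -518/33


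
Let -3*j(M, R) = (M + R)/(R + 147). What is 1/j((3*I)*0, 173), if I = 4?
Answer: -960/173 ≈ -5.5491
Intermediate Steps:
j(M, R) = -(M + R)/(3*(147 + R)) (j(M, R) = -(M + R)/(3*(R + 147)) = -(M + R)/(3*(147 + R)))
1/j((3*I)*0, 173) = 1/((-3*4*0 - 1*173)/(3*(147 + 173))) = 1/((1/3)*(-12*0 - 173)/320) = 1/((1/3)*(1/320)*(-1*0 - 173)) = 1/((1/3)*(1/320)*(0 - 173)) = 1/((1/3)*(1/320)*(-173)) = 1/(-173/960) = -960/173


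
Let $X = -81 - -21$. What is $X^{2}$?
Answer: $3600$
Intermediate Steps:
$X = -60$ ($X = -81 + 21 = -60$)
$X^{2} = \left(-60\right)^{2} = 3600$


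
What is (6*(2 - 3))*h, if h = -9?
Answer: 54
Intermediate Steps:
(6*(2 - 3))*h = (6*(2 - 3))*(-9) = (6*(-1))*(-9) = -6*(-9) = 54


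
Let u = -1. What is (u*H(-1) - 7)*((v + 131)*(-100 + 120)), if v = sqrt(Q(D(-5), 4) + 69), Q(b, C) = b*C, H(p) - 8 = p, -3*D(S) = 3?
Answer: -36680 - 280*sqrt(65) ≈ -38937.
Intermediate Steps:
D(S) = -1 (D(S) = -1/3*3 = -1)
H(p) = 8 + p
Q(b, C) = C*b
v = sqrt(65) (v = sqrt(4*(-1) + 69) = sqrt(-4 + 69) = sqrt(65) ≈ 8.0623)
(u*H(-1) - 7)*((v + 131)*(-100 + 120)) = (-(8 - 1) - 7)*((sqrt(65) + 131)*(-100 + 120)) = (-1*7 - 7)*((131 + sqrt(65))*20) = (-7 - 7)*(2620 + 20*sqrt(65)) = -14*(2620 + 20*sqrt(65)) = -36680 - 280*sqrt(65)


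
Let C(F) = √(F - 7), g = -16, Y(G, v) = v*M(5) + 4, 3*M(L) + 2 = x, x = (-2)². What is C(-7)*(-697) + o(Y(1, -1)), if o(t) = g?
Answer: -16 - 697*I*√14 ≈ -16.0 - 2607.9*I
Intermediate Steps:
x = 4
M(L) = ⅔ (M(L) = -⅔ + (⅓)*4 = -⅔ + 4/3 = ⅔)
Y(G, v) = 4 + 2*v/3 (Y(G, v) = v*(⅔) + 4 = 2*v/3 + 4 = 4 + 2*v/3)
C(F) = √(-7 + F)
o(t) = -16
C(-7)*(-697) + o(Y(1, -1)) = √(-7 - 7)*(-697) - 16 = √(-14)*(-697) - 16 = (I*√14)*(-697) - 16 = -697*I*√14 - 16 = -16 - 697*I*√14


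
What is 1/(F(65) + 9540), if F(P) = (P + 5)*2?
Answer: 1/9680 ≈ 0.00010331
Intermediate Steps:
F(P) = 10 + 2*P (F(P) = (5 + P)*2 = 10 + 2*P)
1/(F(65) + 9540) = 1/((10 + 2*65) + 9540) = 1/((10 + 130) + 9540) = 1/(140 + 9540) = 1/9680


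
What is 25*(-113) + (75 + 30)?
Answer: -2720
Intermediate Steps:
25*(-113) + (75 + 30) = -2825 + 105 = -2720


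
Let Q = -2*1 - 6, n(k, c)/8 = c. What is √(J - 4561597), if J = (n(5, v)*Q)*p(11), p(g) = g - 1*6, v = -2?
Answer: 3*I*√506773 ≈ 2135.6*I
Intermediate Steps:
n(k, c) = 8*c
Q = -8 (Q = -2 - 6 = -8)
p(g) = -6 + g (p(g) = g - 6 = -6 + g)
J = 640 (J = ((8*(-2))*(-8))*(-6 + 11) = -16*(-8)*5 = 128*5 = 640)
√(J - 4561597) = √(640 - 4561597) = √(-4560957) = 3*I*√506773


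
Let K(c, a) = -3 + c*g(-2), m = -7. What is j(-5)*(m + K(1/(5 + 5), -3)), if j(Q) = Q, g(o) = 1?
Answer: 99/2 ≈ 49.500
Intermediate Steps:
K(c, a) = -3 + c (K(c, a) = -3 + c*1 = -3 + c)
j(-5)*(m + K(1/(5 + 5), -3)) = -5*(-7 + (-3 + 1/(5 + 5))) = -5*(-7 + (-3 + 1/10)) = -5*(-7 + (-3 + ⅒)) = -5*(-7 - 29/10) = -5*(-99/10) = 99/2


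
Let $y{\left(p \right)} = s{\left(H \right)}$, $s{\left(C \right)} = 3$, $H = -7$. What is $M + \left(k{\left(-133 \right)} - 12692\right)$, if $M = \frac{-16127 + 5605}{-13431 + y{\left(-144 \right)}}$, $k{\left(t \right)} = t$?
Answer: $- \frac{86101789}{6714} \approx -12824.0$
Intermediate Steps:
$y{\left(p \right)} = 3$
$M = \frac{5261}{6714}$ ($M = \frac{-16127 + 5605}{-13431 + 3} = - \frac{10522}{-13428} = \left(-10522\right) \left(- \frac{1}{13428}\right) = \frac{5261}{6714} \approx 0.78359$)
$M + \left(k{\left(-133 \right)} - 12692\right) = \frac{5261}{6714} - 12825 = - \frac{86101789}{6714}$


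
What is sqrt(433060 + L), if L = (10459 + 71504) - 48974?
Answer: 23*sqrt(881) ≈ 682.68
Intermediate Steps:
L = 32989 (L = 81963 - 48974 = 32989)
sqrt(433060 + L) = sqrt(433060 + 32989) = sqrt(466049) = 23*sqrt(881)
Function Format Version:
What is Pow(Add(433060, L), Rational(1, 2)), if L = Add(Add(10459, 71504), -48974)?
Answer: Mul(23, Pow(881, Rational(1, 2))) ≈ 682.68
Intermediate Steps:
L = 32989 (L = Add(81963, -48974) = 32989)
Pow(Add(433060, L), Rational(1, 2)) = Pow(Add(433060, 32989), Rational(1, 2)) = Pow(466049, Rational(1, 2)) = Mul(23, Pow(881, Rational(1, 2)))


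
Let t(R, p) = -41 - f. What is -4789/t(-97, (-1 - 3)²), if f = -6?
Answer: 4789/35 ≈ 136.83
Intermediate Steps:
t(R, p) = -35 (t(R, p) = -41 - 1*(-6) = -41 + 6 = -35)
-4789/t(-97, (-1 - 3)²) = -4789/(-35) = -4789*(-1/35) = 4789/35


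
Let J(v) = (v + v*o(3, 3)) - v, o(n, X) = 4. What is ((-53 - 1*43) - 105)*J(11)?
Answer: -8844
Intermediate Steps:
J(v) = 4*v (J(v) = (v + v*4) - v = (v + 4*v) - v = 5*v - v = 4*v)
((-53 - 1*43) - 105)*J(11) = ((-53 - 1*43) - 105)*(4*11) = ((-53 - 43) - 105)*44 = (-96 - 105)*44 = -201*44 = -8844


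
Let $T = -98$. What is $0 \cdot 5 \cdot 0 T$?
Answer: $0$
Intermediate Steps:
$0 \cdot 5 \cdot 0 T = 0 \cdot 5 \cdot 0 \left(-98\right) = 0 \cdot 0 \left(-98\right) = 0 \left(-98\right) = 0$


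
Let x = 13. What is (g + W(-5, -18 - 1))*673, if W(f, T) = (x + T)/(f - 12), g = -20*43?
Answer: -9835222/17 ≈ -5.7854e+5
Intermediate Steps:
g = -860
W(f, T) = (13 + T)/(-12 + f) (W(f, T) = (13 + T)/(f - 12) = (13 + T)/(-12 + f))
(g + W(-5, -18 - 1))*673 = (-860 + (13 + (-18 - 1))/(-12 - 5))*673 = (-860 + (13 - 19)/(-17))*673 = (-860 - 1/17*(-6))*673 = (-860 + 6/17)*673 = -14614/17*673 = -9835222/17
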